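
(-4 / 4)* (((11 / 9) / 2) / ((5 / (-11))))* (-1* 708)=-14278 / 15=-951.87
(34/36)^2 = 289/324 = 0.89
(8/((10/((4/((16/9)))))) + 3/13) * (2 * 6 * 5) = 121.85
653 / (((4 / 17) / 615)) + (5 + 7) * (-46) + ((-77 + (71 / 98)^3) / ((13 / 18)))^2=380354496155111349 / 221460595216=1717481.59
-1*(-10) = 10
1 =1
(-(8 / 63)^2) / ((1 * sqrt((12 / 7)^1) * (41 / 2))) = -64 * sqrt(21) / 488187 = -0.00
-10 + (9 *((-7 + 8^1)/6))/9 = -59/6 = -9.83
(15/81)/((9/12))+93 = 7553/81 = 93.25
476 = 476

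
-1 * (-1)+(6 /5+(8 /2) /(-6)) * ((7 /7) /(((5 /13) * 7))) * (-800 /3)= -3265 /63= -51.83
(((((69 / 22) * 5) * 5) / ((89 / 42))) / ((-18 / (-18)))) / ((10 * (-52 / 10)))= -36225 / 50908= -0.71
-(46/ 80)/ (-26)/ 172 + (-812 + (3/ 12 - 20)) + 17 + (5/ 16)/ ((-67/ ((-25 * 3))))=-9760552119/ 11984960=-814.40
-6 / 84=-1 / 14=-0.07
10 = 10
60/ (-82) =-30/ 41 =-0.73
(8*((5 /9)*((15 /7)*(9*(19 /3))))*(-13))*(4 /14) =-98800 /49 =-2016.33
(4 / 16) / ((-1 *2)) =-1 / 8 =-0.12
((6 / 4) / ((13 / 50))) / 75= 1 / 13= 0.08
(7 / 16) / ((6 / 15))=35 / 32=1.09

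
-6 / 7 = -0.86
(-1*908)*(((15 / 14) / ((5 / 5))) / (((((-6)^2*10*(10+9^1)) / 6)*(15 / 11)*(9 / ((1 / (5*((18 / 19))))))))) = -2497 / 170100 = -0.01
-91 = -91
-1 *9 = -9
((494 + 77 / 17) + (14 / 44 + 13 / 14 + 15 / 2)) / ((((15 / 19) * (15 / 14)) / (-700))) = -78502452 / 187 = -419799.21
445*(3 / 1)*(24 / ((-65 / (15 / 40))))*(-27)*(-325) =-1622025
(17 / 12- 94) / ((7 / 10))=-5555 / 42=-132.26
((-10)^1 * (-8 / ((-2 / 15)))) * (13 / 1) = -7800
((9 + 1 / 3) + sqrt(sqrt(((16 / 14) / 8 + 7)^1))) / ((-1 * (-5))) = 2^(1 / 4) * sqrt(5) * 7^(3 / 4) / 35 + 28 / 15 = 2.19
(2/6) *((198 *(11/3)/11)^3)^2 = 27551316672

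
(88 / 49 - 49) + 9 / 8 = -18063 / 392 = -46.08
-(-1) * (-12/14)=-6/7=-0.86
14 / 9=1.56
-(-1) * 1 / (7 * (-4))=-0.04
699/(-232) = -699/232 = -3.01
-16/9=-1.78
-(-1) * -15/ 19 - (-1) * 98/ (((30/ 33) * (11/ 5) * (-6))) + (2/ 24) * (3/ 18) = -12233/ 1368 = -8.94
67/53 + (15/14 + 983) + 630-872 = 551555/742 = 743.34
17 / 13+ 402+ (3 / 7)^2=257024 / 637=403.49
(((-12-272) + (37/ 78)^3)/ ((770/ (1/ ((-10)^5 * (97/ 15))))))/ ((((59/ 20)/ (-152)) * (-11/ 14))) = 46540367/ 1244769669000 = 0.00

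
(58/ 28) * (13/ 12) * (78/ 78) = 2.24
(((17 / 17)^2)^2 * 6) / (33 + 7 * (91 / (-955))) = 2865 / 15439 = 0.19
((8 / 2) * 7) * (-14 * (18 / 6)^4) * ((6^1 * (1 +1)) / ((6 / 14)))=-889056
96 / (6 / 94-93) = -94 / 91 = -1.03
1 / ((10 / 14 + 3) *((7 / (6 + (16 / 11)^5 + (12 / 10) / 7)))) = 0.49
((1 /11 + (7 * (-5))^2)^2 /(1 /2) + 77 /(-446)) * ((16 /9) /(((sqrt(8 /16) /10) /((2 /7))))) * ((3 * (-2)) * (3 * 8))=-414693090496000 * sqrt(2) /188881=-3104942227.13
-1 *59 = -59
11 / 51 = 0.22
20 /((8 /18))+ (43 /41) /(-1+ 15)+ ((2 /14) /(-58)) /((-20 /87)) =517583 /11480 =45.09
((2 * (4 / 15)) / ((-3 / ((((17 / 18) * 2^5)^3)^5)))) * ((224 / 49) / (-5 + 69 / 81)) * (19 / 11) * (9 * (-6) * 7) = -2006490647551755593143321465141847916544 / 978618343906665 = -2050330100641484759544518.00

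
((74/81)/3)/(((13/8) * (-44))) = -148/34749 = -0.00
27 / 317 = 0.09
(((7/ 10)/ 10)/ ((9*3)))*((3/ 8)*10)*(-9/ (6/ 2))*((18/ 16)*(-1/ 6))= 7/ 1280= 0.01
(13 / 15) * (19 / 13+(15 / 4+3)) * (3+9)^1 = 427 / 5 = 85.40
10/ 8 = 1.25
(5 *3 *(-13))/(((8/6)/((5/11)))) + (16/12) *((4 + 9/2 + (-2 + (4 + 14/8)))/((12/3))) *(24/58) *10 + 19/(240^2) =-911009939/18374400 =-49.58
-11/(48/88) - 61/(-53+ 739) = -20843/1029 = -20.26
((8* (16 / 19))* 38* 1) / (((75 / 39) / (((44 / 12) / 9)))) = 36608 / 675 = 54.23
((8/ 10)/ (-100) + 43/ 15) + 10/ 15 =1322/ 375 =3.53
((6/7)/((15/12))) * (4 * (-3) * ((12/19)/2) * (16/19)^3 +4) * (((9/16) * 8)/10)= 12224088/22806175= 0.54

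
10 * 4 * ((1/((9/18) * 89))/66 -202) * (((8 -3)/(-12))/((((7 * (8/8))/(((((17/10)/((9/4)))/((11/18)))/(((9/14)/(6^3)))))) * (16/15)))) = 2017128200/10769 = 187308.78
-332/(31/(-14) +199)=-4648/2755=-1.69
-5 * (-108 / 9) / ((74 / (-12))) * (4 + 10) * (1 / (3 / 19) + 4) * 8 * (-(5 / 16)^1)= 130200 / 37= 3518.92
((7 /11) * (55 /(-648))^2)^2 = 3705625 /176319369216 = 0.00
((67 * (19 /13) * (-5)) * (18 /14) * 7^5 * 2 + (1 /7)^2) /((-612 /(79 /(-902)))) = -1064844627443 /351639288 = -3028.23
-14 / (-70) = 1 / 5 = 0.20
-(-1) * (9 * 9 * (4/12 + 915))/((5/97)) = 7191774/5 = 1438354.80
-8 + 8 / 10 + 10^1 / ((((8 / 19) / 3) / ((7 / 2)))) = 9687 / 40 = 242.18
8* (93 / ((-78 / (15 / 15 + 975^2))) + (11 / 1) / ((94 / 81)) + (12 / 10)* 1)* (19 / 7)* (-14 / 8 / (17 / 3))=394738974291 / 51935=7600634.91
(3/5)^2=9/25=0.36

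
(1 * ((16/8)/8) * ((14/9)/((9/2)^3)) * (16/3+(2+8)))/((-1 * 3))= -1288/59049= -0.02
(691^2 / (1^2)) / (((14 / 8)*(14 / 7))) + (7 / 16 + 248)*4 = 137416.89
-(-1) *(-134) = -134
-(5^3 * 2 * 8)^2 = -4000000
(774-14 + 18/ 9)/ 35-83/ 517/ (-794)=312802381/ 14367430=21.77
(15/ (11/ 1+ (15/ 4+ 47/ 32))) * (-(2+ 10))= -1920/ 173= -11.10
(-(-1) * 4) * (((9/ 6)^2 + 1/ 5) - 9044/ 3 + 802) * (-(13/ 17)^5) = 49238278609/ 21297855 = 2311.89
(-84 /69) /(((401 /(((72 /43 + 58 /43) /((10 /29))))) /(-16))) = 168896 /396589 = 0.43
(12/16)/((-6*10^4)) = -1/80000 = -0.00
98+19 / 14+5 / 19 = 26499 / 266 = 99.62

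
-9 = -9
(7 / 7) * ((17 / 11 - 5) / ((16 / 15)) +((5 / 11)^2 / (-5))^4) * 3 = -16661516205 / 1714871048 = -9.72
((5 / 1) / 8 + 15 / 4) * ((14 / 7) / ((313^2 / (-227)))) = -7945 / 391876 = -0.02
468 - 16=452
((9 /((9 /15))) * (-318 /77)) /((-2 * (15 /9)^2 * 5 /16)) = 68688 /1925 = 35.68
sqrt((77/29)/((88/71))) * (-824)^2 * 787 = 133588528 * sqrt(28826)/29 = 782101930.13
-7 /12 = -0.58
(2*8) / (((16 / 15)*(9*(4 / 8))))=10 / 3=3.33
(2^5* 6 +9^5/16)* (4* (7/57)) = 144949/76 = 1907.22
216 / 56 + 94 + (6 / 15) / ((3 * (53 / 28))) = 544967 / 5565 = 97.93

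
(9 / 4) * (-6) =-27 / 2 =-13.50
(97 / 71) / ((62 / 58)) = 2813 / 2201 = 1.28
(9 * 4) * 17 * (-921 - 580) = -918612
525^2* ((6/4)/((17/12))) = 4961250/17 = 291838.24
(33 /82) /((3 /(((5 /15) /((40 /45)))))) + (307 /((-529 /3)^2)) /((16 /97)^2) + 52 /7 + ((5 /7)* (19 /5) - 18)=-153051161915 /20560477952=-7.44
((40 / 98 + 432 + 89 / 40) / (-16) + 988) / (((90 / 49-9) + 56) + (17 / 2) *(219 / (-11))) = -331449789 / 41529920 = -7.98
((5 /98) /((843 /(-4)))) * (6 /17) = -20 /234073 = -0.00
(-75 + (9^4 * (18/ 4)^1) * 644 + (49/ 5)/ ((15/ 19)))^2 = 2033557727733166336/ 5625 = 361521373819229.57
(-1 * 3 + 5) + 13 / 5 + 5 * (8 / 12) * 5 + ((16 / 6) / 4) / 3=967 / 45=21.49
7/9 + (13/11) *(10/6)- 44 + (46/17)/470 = -16313303/395505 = -41.25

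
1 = 1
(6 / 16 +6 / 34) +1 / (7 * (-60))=7841 / 14280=0.55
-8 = -8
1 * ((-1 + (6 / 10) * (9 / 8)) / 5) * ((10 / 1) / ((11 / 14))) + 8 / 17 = -667 / 1870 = -0.36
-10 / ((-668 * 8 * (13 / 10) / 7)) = 175 / 17368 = 0.01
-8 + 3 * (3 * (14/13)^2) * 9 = 14524/169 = 85.94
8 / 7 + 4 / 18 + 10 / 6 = 191 / 63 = 3.03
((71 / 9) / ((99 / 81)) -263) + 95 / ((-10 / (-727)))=146299 / 22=6649.95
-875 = -875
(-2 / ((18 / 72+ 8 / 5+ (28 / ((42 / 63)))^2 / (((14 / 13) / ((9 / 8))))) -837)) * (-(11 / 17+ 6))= 565 / 42823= 0.01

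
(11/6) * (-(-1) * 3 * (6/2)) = 33/2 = 16.50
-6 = -6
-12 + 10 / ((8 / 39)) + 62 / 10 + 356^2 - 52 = 2534539 / 20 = 126726.95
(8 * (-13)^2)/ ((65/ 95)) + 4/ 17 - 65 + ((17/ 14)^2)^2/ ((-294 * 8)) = 2935704430255/ 1536025344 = 1911.23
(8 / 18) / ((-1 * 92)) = -1 / 207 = -0.00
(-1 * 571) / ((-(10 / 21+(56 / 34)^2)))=3465399 / 19354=179.05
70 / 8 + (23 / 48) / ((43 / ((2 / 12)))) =108383 / 12384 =8.75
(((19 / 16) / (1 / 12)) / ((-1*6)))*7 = -133 / 8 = -16.62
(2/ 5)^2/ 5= 4/ 125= 0.03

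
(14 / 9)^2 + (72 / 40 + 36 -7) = 33.22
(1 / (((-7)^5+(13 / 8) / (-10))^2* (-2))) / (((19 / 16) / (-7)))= 358400 / 34349654494251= 0.00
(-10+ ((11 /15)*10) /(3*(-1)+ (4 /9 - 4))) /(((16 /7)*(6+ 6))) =-287 /708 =-0.41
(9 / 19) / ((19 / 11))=99 / 361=0.27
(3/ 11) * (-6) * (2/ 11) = -36/ 121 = -0.30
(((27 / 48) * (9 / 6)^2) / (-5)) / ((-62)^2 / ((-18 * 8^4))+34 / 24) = -23328 / 125755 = -0.19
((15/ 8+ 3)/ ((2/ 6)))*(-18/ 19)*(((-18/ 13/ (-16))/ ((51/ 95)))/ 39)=-405/ 7072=-0.06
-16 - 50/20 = -37/2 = -18.50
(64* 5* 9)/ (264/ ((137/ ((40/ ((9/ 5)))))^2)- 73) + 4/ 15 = -21758266804/ 502105485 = -43.33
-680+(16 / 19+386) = -5570 / 19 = -293.16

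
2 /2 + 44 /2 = 23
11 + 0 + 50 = 61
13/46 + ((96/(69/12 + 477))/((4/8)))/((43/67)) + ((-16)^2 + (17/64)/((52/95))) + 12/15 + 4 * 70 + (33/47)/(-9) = 2411136075066353/4480752956160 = 538.11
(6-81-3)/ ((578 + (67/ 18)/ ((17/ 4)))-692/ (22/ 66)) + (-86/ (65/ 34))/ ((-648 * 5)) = 1530323/ 23192325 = 0.07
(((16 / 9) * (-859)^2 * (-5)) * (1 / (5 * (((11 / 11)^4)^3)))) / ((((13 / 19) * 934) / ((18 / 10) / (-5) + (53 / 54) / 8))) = 35932591057 / 73762650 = 487.14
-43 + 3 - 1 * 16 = -56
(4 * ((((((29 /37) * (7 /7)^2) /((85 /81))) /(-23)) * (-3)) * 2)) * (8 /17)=451008 /1229695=0.37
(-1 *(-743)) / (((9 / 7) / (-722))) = -3755122 / 9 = -417235.78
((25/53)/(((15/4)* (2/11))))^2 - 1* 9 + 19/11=-6.79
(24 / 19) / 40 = 3 / 95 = 0.03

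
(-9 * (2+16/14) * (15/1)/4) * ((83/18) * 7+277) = -918555/28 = -32805.54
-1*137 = -137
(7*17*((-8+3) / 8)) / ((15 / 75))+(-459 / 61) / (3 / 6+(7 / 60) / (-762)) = -4315132015 / 11152264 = -386.93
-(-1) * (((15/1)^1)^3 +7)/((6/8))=13528/3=4509.33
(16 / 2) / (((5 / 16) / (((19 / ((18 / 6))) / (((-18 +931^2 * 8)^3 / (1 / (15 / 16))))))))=4864 / 9376854904144410271875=0.00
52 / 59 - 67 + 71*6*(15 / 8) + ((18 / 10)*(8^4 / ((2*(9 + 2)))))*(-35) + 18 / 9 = -28542561 / 2596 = -10994.82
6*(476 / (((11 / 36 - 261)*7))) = -14688 / 9385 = -1.57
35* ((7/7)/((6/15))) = 175/2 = 87.50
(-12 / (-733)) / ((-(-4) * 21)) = 1 / 5131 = 0.00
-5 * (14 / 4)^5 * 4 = -84035 / 8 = -10504.38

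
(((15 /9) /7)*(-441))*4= -420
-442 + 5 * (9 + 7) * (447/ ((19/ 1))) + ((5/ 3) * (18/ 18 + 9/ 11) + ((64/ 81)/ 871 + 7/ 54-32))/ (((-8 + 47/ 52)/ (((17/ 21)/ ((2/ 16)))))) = 12888773227546/ 8789249007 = 1466.42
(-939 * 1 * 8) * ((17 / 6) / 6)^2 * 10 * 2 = -904570 / 27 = -33502.59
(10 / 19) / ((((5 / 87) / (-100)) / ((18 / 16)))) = -19575 / 19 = -1030.26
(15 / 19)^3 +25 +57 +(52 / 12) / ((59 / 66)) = 35344641 / 404681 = 87.34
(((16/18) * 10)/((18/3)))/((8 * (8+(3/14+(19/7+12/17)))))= 1190/74763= 0.02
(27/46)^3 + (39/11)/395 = 89318739/422924920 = 0.21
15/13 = 1.15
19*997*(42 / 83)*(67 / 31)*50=2665280100 / 2573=1035864.79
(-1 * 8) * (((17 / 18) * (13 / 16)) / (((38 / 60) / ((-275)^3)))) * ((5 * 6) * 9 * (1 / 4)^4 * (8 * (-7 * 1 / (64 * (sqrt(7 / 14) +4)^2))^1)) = -238882784765625 / 18697216 +7238872265625 * sqrt(2) / 2337152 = -8396132.03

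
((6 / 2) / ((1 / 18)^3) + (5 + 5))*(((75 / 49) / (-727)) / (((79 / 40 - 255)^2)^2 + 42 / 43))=-144529536000000 / 16072840908138266088109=-0.00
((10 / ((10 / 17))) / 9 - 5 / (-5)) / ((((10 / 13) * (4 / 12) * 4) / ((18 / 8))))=507 / 80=6.34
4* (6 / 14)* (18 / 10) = 108 / 35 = 3.09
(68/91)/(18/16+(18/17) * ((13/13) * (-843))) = -9248/11032749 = -0.00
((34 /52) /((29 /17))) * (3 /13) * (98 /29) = 42483 /142129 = 0.30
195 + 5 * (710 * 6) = 21495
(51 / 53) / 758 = 51 / 40174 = 0.00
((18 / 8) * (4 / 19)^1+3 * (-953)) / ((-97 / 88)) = 2593.30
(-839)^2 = 703921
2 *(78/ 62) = 2.52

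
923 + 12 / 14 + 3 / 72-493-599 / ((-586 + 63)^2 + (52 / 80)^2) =7920387116879 / 18381177192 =430.90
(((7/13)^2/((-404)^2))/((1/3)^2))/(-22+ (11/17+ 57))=2499/5571867808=0.00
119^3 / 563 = 1685159 / 563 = 2993.18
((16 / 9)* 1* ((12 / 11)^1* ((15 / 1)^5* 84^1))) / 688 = 85050000 / 473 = 179809.73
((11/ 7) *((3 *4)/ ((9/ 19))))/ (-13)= -836/ 273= -3.06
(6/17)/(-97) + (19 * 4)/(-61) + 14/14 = -25101/100589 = -0.25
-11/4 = -2.75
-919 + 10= -909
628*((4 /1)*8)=20096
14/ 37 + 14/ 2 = 273/ 37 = 7.38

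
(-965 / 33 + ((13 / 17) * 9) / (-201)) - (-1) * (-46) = -2829424 / 37587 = -75.28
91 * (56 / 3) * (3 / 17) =5096 / 17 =299.76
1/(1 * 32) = 1/32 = 0.03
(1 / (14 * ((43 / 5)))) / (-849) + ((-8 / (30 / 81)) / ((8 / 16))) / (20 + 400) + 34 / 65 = 69799759 / 166106850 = 0.42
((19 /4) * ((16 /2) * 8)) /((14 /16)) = 2432 /7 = 347.43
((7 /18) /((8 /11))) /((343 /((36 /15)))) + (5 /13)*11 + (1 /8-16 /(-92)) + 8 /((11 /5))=157998133 /19339320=8.17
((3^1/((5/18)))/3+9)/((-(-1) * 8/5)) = 63/8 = 7.88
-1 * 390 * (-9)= 3510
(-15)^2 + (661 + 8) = 894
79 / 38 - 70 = -2581 / 38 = -67.92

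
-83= -83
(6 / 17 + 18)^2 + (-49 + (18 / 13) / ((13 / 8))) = 14099543 / 48841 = 288.68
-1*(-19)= 19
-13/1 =-13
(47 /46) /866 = 47 /39836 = 0.00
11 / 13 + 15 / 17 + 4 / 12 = 1367 / 663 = 2.06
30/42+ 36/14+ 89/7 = 16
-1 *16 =-16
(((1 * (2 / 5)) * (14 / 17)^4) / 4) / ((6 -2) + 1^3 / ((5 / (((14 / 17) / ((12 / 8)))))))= 7203 / 643603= 0.01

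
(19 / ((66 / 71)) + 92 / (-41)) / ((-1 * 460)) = -49237 / 1244760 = -0.04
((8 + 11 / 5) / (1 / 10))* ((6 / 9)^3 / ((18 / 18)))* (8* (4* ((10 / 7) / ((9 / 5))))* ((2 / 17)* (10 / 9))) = 512000 / 5103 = 100.33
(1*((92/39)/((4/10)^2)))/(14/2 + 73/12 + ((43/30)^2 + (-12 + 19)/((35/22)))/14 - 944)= -2415000/152408633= -0.02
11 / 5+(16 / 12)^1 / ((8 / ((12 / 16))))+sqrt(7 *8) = 9.81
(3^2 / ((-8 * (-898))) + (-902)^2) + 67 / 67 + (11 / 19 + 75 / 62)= 3442676244125 / 4231376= 813606.79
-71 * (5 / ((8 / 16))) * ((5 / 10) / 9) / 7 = -355 / 63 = -5.63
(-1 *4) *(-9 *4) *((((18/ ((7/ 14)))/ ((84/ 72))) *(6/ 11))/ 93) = 62208/ 2387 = 26.06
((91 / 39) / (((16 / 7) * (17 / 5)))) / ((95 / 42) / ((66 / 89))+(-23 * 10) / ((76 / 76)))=-0.00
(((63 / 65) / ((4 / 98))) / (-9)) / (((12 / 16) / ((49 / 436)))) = -16807 / 42510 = -0.40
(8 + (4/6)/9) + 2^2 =326/27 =12.07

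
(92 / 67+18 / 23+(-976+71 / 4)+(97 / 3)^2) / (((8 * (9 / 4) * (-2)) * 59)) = -4956791 / 117831024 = -0.04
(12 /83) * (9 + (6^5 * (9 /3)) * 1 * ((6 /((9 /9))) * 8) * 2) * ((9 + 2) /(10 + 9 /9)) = 26873964 /83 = 323782.70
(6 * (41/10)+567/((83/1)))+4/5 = 13376/415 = 32.23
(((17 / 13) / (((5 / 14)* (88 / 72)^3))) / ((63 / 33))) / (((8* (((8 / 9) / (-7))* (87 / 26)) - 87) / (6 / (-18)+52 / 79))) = -404838 / 107230255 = -0.00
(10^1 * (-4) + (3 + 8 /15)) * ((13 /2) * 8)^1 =-28444 /15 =-1896.27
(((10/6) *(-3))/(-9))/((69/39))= 0.31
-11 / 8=-1.38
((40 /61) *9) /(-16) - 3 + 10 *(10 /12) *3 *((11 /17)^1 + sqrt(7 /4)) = 26563 /2074 + 25 *sqrt(7) /2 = 45.88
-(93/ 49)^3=-804357/ 117649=-6.84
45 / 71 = 0.63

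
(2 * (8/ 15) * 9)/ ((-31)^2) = 48/ 4805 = 0.01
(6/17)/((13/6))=36/221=0.16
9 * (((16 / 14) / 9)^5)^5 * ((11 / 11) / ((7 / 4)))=151115727451828646838272 / 748805915988239522747489979989694308420426289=0.00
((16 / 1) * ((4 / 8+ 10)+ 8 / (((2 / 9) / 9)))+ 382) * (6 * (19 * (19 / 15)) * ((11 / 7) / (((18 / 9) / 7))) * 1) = 22769714 / 5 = 4553942.80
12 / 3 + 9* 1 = 13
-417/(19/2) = -834/19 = -43.89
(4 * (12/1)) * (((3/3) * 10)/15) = 32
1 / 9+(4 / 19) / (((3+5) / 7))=101 / 342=0.30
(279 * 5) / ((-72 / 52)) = -2015 / 2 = -1007.50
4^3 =64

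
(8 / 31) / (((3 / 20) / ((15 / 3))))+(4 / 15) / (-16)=5323 / 620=8.59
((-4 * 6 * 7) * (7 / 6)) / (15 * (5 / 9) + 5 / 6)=-1176 / 55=-21.38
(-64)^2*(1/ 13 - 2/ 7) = -77824/ 91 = -855.21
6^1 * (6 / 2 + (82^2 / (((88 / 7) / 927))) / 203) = 4680603 / 319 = 14672.74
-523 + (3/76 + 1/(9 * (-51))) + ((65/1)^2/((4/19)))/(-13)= -36047603/17442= -2066.71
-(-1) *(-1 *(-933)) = 933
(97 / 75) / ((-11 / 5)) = -97 / 165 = -0.59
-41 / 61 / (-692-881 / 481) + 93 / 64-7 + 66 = 78765253741 / 1302893632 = 60.45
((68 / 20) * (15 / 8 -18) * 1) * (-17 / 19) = 37281 / 760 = 49.05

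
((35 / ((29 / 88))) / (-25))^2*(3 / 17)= 3.18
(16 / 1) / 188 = 4 / 47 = 0.09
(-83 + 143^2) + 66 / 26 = 264791 / 13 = 20368.54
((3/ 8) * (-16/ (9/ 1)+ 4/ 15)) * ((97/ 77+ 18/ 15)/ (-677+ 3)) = 16099/ 7784700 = 0.00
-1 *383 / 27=-383 / 27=-14.19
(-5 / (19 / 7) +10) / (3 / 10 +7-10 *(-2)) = 1550 / 5187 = 0.30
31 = 31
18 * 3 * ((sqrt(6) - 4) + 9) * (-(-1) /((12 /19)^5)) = 2476099 * sqrt(6) /4608 + 12380495 /4608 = 4002.97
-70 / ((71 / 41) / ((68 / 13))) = -195160 / 923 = -211.44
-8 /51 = -0.16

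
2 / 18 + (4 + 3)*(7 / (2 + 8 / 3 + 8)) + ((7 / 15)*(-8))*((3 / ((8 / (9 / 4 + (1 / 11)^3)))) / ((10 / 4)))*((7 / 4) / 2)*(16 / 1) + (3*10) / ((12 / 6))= 1.33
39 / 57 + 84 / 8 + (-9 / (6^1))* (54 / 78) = 2506 / 247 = 10.15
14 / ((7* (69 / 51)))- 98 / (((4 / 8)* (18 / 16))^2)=-574270 / 1863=-308.25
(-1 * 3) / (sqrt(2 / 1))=-3 * sqrt(2) / 2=-2.12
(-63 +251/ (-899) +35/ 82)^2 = 21467941489201/ 5434343524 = 3950.42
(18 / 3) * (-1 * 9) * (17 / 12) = -153 / 2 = -76.50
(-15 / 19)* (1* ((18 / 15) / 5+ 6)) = -468 / 95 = -4.93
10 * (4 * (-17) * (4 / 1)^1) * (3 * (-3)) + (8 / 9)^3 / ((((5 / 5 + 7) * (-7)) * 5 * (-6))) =1873821632 / 76545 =24480.00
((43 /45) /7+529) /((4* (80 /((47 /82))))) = 3916933 /4132800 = 0.95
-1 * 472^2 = -222784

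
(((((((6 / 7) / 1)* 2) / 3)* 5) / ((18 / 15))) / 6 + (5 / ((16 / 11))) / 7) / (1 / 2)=895 / 504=1.78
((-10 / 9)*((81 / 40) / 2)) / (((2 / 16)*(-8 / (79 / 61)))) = 1.46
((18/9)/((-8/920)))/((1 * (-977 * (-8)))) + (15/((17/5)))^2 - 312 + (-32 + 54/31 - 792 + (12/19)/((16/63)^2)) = -11761493796515/10643578688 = -1105.03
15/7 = 2.14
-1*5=-5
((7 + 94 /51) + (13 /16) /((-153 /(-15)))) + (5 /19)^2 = 882947 /98192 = 8.99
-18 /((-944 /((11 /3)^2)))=121 /472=0.26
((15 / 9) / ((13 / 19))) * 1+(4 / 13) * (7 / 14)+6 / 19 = 2.91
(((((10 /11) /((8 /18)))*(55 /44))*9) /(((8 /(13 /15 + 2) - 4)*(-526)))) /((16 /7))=609525 /38511616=0.02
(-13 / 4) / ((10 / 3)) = -39 / 40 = -0.98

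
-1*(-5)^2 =-25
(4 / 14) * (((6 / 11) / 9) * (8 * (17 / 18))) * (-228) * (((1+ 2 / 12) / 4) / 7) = -2584 / 2079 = -1.24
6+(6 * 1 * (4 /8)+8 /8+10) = 20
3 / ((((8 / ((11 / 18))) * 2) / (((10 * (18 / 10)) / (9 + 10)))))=33 / 304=0.11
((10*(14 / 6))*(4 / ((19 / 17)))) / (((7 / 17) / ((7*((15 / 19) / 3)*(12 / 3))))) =1618400 / 1083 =1494.37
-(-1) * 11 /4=11 /4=2.75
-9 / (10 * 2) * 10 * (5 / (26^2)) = -45 / 1352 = -0.03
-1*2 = -2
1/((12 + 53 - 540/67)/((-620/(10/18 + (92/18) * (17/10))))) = -1.18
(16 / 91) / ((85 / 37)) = 592 / 7735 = 0.08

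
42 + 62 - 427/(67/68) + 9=-21465/67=-320.37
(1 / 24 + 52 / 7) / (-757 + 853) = 1255 / 16128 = 0.08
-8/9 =-0.89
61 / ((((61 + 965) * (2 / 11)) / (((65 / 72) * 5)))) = 218075 / 147744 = 1.48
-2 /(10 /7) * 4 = -28 /5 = -5.60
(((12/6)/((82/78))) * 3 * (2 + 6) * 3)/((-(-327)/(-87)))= -36.44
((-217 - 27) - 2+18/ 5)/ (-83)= 1212/ 415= 2.92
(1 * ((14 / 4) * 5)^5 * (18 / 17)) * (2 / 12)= 157565625 / 544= 289642.69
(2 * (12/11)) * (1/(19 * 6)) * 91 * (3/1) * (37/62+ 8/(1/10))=143598/341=421.11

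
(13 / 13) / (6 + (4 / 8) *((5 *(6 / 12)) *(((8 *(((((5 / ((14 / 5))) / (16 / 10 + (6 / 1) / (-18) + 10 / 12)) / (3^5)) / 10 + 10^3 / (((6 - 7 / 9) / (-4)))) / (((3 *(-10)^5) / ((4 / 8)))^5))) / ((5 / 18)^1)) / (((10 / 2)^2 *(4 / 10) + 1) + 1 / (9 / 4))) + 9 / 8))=3320166931200000000000000000000000 / 21788595486000000000000000102876433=0.15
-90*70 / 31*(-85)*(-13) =-6961500 / 31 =-224564.52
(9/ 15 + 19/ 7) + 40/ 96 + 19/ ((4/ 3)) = 1888/ 105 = 17.98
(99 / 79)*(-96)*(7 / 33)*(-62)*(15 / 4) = 468720 / 79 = 5933.16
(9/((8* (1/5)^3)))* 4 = 1125/2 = 562.50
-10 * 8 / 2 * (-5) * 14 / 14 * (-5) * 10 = -10000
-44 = -44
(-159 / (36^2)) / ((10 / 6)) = -53 / 720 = -0.07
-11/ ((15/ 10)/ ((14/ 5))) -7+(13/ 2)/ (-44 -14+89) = -25411/ 930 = -27.32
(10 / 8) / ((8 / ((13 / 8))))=65 / 256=0.25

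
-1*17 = -17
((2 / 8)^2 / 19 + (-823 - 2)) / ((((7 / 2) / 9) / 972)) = -548497413 / 266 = -2062020.35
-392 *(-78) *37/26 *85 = 3698520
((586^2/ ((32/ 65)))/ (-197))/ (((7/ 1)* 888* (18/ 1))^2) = -0.00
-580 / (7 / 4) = -2320 / 7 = -331.43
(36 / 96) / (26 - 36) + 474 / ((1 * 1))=37917 / 80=473.96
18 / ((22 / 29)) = 261 / 11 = 23.73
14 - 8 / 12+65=235 / 3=78.33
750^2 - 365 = 562135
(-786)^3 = -485587656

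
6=6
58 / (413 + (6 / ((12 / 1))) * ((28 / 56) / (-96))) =22272 / 158591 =0.14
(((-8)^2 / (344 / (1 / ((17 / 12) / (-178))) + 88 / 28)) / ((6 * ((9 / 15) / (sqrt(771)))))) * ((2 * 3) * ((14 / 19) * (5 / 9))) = 13955200 * sqrt(771) / 129447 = 2993.44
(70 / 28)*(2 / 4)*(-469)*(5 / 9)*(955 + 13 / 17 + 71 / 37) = -7062940675 / 22644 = -311912.24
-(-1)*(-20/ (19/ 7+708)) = -28/ 995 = -0.03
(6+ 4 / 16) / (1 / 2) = 25 / 2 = 12.50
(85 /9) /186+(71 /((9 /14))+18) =215101 /1674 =128.50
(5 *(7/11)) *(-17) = -595/11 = -54.09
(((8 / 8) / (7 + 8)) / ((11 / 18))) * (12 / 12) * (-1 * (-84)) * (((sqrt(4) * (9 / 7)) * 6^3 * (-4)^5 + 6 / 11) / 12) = -52553268 / 121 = -434324.53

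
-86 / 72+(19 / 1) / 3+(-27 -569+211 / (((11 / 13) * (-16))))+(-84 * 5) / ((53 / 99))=-116775103 / 83952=-1390.97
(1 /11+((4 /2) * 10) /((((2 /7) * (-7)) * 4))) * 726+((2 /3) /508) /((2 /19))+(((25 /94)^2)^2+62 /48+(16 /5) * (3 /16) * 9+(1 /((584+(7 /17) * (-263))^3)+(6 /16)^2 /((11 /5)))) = -2010040791671797436426679747 /1153719267378021766262720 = -1742.23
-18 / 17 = -1.06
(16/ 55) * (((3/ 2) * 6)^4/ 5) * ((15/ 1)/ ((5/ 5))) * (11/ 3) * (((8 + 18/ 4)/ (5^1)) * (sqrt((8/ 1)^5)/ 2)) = 3359232 * sqrt(2) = 4750671.45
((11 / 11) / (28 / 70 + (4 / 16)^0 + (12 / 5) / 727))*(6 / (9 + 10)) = 21810 / 96919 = 0.23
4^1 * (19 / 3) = 76 / 3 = 25.33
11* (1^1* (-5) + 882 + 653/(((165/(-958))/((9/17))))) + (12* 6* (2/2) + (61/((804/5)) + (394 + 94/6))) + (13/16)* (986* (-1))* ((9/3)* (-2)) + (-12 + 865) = -107469542/17085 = -6290.29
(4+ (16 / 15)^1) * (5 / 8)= 19 / 6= 3.17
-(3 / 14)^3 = -27 / 2744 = -0.01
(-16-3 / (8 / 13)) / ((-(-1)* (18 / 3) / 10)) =-835 / 24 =-34.79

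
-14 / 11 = -1.27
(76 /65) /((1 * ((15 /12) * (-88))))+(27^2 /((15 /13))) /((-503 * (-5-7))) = 676439 /7192900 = 0.09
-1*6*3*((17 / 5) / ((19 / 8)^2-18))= 19584 / 3955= 4.95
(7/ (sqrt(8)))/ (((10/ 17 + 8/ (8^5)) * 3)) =121856 * sqrt(2)/ 122931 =1.40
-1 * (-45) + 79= 124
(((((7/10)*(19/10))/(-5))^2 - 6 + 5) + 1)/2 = 17689/500000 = 0.04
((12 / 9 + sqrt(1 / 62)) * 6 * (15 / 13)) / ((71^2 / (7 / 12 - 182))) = -21770 / 65533 - 32655 * sqrt(62) / 8126092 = -0.36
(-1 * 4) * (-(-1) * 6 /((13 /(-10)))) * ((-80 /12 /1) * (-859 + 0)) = 1374400 /13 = 105723.08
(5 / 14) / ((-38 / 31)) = -155 / 532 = -0.29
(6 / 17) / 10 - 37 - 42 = -6712 / 85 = -78.96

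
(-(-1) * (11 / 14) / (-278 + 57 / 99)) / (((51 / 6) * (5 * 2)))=-363 / 10894450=-0.00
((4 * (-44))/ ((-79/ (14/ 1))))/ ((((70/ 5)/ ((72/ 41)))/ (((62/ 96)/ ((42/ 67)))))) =91388/ 22673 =4.03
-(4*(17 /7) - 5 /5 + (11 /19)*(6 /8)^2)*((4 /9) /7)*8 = -38474 /8379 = -4.59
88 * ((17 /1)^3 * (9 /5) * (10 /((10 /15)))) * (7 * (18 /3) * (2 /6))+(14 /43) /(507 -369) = 484885036951 /2967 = 163426032.00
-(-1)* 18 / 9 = 2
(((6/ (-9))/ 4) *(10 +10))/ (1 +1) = -5/ 3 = -1.67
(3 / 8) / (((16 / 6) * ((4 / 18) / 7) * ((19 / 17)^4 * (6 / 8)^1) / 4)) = 15785469 / 1042568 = 15.14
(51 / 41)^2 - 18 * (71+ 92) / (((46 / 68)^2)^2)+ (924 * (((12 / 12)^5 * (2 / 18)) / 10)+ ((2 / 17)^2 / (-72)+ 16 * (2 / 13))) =-2226304059224955107 / 159060653351730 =-13996.57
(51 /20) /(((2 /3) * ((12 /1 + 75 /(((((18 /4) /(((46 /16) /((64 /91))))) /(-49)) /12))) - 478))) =-408 /4322915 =-0.00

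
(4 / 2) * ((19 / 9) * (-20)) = -760 / 9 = -84.44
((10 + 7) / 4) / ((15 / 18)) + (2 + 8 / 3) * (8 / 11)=2803 / 330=8.49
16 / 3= 5.33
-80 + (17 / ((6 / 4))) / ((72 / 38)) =-3997 / 54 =-74.02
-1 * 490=-490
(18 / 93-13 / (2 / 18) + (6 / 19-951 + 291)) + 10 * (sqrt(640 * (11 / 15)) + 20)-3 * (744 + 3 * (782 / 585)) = -107983663 / 38285 + 80 * sqrt(66) / 3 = -2603.88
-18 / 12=-3 / 2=-1.50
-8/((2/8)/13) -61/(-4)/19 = -31555/76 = -415.20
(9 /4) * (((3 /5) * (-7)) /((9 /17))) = -357 /20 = -17.85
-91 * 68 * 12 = -74256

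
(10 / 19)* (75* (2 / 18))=250 / 57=4.39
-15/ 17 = -0.88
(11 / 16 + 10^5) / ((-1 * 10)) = -10000.07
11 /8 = 1.38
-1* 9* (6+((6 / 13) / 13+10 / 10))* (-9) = 96309 / 169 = 569.88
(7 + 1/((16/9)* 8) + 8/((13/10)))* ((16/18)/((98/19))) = 46455/20384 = 2.28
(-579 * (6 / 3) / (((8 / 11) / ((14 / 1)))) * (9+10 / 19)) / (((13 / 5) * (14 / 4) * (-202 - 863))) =21.91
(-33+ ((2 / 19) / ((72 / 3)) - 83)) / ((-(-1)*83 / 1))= -26447 / 18924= -1.40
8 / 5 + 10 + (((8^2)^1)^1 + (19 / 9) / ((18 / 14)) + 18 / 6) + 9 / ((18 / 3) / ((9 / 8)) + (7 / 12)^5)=44581412318 / 544283955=81.91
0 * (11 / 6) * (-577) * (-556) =0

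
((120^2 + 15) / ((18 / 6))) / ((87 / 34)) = 163370 / 87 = 1877.82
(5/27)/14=5/378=0.01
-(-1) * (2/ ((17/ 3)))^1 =6/ 17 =0.35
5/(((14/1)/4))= 10/7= 1.43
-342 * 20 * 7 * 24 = -1149120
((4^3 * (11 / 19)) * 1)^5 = 172927194497024 / 2476099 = 69838562.39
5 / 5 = 1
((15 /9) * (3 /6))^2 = 25 /36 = 0.69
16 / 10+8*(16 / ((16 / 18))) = 728 / 5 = 145.60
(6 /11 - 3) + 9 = 72 /11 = 6.55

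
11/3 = 3.67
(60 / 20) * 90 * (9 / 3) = 810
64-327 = -263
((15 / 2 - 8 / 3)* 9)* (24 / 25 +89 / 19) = 233247 / 950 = 245.52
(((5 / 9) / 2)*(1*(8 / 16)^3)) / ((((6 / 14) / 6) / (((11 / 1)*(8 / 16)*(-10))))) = -1925 / 72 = -26.74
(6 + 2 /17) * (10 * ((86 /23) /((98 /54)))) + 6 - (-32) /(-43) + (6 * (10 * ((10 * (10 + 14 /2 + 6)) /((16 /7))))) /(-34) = -152487479 /3295348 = -46.27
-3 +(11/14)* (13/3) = 17/42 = 0.40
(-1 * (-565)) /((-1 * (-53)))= 565 /53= 10.66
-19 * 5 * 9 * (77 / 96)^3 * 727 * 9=-94591354935 / 32768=-2886699.06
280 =280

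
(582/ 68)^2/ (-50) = -1.47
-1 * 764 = -764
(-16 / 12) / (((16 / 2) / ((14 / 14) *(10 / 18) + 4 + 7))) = -52 / 27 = -1.93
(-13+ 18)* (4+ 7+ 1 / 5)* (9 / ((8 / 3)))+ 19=208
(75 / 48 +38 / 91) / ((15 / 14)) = 961 / 520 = 1.85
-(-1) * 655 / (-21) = -31.19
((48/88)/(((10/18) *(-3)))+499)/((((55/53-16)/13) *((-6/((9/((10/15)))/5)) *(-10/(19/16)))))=-23.15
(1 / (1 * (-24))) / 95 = -1 / 2280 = -0.00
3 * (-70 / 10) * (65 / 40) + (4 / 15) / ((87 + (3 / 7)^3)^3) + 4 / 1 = -3010071040396883 / 99919371975120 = -30.12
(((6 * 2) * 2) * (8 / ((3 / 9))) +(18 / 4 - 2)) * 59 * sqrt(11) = 68263 * sqrt(11) / 2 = 113201.38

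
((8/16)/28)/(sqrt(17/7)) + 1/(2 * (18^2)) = 1/648 + sqrt(119)/952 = 0.01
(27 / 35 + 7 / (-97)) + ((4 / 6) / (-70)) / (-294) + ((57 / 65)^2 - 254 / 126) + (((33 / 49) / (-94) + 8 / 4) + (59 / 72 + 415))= 198488141060011 / 475688795400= 417.26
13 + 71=84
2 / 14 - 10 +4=-41 / 7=-5.86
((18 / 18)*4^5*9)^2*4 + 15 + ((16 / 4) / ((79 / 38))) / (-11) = 295232877139 / 869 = 339738638.83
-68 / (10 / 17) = -578 / 5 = -115.60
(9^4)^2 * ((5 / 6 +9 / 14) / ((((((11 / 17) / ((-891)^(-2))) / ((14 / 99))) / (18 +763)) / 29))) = 396209.77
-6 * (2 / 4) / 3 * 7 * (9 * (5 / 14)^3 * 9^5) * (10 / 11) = -332150625 / 2156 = -154058.73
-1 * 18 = -18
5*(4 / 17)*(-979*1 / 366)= -9790 / 3111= -3.15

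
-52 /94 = -26 /47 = -0.55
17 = 17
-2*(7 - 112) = 210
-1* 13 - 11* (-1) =-2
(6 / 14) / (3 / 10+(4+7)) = 30 / 791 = 0.04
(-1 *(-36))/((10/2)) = 36/5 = 7.20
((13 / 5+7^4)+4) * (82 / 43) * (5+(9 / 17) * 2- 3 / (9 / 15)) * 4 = 71072352 / 3655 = 19445.24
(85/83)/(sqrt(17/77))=5 *sqrt(1309)/83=2.18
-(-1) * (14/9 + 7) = 8.56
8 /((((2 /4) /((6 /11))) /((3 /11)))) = 288 /121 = 2.38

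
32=32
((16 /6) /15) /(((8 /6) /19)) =38 /15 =2.53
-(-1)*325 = 325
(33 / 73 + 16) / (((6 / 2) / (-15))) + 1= -5932 / 73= -81.26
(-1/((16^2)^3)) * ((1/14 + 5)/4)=-71/939524096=-0.00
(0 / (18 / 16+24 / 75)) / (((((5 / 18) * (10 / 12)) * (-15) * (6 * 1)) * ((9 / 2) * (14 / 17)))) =0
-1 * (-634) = 634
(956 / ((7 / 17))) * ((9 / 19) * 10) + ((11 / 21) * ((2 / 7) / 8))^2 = 72244692859 / 6569136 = 10997.59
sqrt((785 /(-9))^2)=785 /9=87.22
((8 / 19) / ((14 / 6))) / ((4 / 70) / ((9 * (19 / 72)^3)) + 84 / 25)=18050 / 370651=0.05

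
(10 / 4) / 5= 1 / 2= 0.50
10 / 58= 5 / 29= 0.17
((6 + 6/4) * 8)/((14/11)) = 330/7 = 47.14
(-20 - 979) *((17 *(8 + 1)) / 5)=-152847 / 5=-30569.40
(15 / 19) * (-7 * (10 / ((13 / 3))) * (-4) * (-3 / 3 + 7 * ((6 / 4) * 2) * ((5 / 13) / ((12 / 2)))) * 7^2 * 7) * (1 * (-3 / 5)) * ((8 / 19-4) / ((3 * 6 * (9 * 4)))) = 1224510 / 61009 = 20.07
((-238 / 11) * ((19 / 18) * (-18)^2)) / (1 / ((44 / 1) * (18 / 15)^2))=-11721024 / 25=-468840.96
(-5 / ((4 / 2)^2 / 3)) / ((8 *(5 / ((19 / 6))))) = -19 / 64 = -0.30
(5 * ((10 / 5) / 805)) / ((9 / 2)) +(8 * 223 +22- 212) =2309710 / 1449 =1594.00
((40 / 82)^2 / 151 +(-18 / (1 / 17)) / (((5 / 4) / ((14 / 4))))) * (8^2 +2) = -71769060264 / 1269155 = -56548.70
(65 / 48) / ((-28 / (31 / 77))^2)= 62465 / 223120128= 0.00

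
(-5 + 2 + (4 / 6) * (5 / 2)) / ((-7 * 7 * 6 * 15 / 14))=4 / 945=0.00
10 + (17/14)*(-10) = -15/7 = -2.14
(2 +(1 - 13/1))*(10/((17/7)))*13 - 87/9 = -27793/51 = -544.96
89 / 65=1.37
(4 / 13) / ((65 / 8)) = 32 / 845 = 0.04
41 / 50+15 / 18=124 / 75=1.65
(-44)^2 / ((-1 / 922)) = -1784992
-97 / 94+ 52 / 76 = -621 / 1786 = -0.35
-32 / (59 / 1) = -32 / 59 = -0.54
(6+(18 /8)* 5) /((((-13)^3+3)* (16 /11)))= -759 /140416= -0.01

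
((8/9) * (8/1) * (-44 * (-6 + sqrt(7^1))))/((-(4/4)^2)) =-5632/3 + 2816 * sqrt(7)/9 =-1049.51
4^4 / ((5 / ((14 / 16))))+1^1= 229 / 5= 45.80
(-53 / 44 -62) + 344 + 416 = 30659 / 44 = 696.80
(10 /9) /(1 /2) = 2.22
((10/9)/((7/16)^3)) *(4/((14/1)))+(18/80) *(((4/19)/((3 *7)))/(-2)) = 31120339/8211420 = 3.79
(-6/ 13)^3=-216/ 2197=-0.10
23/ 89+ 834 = 74249/ 89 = 834.26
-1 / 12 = -0.08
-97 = -97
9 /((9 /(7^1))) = 7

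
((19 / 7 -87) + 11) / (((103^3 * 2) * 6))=-171 / 30596356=-0.00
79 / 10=7.90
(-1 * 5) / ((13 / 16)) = -80 / 13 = -6.15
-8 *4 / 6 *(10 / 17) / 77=-160 / 3927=-0.04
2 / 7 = 0.29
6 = 6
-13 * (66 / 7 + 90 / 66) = -10803 / 77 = -140.30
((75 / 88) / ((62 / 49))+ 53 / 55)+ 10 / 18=538367 / 245520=2.19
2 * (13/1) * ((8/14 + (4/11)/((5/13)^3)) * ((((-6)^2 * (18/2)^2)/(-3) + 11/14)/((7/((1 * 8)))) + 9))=-93998115952/471625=-199306.90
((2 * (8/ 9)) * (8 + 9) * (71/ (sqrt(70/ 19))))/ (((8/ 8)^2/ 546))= 251056 * sqrt(1330)/ 15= 610386.85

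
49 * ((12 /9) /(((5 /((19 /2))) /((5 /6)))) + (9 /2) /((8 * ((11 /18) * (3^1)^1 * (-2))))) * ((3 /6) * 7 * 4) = 1063643 /792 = 1342.98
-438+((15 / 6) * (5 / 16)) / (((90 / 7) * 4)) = -1009117 / 2304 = -437.98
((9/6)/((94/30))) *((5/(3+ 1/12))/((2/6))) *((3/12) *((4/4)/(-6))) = -675/6956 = -0.10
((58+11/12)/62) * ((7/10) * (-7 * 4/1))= -34643/1860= -18.63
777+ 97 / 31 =24184 / 31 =780.13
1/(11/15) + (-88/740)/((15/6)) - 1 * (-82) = 847741/10175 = 83.32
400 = 400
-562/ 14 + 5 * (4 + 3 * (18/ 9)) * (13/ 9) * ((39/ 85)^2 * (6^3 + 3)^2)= 1475103229/ 2023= 729166.20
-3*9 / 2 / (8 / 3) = -81 / 16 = -5.06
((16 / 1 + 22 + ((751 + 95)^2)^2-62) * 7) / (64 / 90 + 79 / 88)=14199553163759040 / 6371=2228779338213.63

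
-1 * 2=-2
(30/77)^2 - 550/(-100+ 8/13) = 21777575/3830134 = 5.69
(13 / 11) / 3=13 / 33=0.39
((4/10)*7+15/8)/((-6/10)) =-187/24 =-7.79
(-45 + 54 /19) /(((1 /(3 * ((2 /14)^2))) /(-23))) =55269 /931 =59.37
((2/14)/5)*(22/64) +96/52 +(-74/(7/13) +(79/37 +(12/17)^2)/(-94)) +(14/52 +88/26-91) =-17927452577/80411360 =-222.95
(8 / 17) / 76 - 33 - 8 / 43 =-460835 / 13889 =-33.18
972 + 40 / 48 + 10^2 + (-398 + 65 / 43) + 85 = 196427 / 258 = 761.34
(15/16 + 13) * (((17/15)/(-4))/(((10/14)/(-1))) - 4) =-241063/4800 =-50.22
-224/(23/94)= -915.48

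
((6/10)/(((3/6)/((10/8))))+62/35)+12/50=1229/350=3.51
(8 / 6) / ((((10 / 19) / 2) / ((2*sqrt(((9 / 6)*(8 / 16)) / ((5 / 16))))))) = 304*sqrt(15) / 75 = 15.70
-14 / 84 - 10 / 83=-143 / 498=-0.29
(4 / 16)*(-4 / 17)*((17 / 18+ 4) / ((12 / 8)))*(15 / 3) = -445 / 459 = -0.97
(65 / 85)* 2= 26 / 17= 1.53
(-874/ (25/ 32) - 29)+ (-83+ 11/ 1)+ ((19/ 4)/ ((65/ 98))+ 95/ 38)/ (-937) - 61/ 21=-1222.64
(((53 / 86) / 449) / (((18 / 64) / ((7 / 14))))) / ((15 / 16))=6784 / 2606445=0.00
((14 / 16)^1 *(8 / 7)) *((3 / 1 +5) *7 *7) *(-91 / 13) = -2744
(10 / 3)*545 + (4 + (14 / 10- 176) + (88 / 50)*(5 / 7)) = 172969 / 105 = 1647.32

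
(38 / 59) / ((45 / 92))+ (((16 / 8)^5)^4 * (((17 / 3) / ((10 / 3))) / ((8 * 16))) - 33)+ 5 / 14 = 516479897 / 37170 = 13895.07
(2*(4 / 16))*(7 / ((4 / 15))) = 105 / 8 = 13.12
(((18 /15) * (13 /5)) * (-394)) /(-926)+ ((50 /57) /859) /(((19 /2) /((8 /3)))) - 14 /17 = 276935662252 /549177576525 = 0.50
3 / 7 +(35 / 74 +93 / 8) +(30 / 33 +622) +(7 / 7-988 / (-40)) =75343017 / 113960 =661.14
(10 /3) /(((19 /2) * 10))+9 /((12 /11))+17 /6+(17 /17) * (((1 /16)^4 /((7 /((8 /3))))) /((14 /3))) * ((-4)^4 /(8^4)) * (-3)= 2713518023 /244056064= 11.12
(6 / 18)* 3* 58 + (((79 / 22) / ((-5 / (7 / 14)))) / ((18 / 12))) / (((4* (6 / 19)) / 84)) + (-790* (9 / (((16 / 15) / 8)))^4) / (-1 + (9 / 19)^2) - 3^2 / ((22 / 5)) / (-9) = 1562979609399251 / 73920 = 21144204672.61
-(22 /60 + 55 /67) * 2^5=-38192 /1005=-38.00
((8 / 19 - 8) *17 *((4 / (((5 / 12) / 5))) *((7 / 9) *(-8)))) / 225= 243712 / 1425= 171.03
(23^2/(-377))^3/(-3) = 0.92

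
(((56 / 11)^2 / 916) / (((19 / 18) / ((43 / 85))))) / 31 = 606816 / 1387251085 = 0.00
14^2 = 196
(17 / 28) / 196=17 / 5488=0.00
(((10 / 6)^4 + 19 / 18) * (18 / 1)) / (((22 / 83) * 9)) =117943 / 1782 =66.19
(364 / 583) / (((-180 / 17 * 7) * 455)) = -17 / 918225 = -0.00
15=15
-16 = -16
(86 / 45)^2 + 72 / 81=9196 / 2025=4.54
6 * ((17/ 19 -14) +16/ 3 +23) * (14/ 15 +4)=128464/ 285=450.75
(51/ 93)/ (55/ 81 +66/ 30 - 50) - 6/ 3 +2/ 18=-10119233/ 5324436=-1.90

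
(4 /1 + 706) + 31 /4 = 2871 /4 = 717.75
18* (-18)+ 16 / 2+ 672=356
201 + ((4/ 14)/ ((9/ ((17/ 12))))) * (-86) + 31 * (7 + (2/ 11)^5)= 12605810309/ 30438639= 414.14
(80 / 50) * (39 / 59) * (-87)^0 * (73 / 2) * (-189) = -2152332 / 295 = -7296.04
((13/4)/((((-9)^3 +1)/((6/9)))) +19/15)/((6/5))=2123/2016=1.05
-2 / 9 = -0.22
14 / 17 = 0.82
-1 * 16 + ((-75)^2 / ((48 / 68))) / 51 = 561 / 4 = 140.25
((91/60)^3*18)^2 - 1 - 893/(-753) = 142541902262291/36144000000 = 3943.72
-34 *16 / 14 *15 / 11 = -4080 / 77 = -52.99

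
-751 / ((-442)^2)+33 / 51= 125661 / 195364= 0.64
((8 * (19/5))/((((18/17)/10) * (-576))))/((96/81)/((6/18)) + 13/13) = -323/2952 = -0.11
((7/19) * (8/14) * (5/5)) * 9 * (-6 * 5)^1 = -1080/19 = -56.84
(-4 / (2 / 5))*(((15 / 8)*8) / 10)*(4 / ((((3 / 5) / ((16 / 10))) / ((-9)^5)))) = 9447840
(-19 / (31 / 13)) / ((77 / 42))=-1482 / 341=-4.35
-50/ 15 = -10/ 3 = -3.33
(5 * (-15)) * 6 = -450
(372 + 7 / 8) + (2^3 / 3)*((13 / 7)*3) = 21713 / 56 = 387.73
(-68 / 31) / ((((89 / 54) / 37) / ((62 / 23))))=-271728 / 2047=-132.74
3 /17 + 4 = 71 /17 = 4.18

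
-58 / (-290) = 1 / 5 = 0.20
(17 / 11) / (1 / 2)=34 / 11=3.09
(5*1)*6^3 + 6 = 1086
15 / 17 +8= 151 / 17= 8.88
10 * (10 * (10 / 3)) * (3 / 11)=1000 / 11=90.91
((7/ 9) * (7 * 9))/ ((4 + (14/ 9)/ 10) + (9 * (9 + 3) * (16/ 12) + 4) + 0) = 2205/ 6847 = 0.32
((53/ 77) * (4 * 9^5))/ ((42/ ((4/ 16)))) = 1043199/ 1078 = 967.72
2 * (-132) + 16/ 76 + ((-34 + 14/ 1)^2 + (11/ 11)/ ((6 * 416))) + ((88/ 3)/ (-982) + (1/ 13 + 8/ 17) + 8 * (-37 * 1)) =-21015766165/ 131949376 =-159.27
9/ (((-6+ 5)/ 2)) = -18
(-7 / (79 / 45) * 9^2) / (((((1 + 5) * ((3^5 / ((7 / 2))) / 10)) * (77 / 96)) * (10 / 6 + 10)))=-720 / 869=-0.83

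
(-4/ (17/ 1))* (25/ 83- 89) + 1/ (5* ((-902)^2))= 119795054371/ 5739976220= 20.87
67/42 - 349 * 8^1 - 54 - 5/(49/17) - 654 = -1029041/294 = -3500.14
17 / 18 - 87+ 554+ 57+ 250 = 13949 / 18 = 774.94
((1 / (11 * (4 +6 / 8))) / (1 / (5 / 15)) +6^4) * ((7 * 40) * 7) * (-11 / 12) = -398172040 / 171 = -2328491.46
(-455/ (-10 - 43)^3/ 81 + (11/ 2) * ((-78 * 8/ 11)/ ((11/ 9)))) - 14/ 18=-33964942652/ 132649407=-256.05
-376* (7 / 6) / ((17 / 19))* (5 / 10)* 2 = -25004 / 51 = -490.27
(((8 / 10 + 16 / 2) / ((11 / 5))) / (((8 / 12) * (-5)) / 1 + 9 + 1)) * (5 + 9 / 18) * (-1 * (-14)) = 231 / 5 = 46.20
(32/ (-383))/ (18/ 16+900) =-256/ 2761047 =-0.00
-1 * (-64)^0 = -1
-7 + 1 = -6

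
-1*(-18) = 18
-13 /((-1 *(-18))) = -13 /18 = -0.72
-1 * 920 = -920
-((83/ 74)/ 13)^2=-6889/ 925444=-0.01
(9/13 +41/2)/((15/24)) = 2204/65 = 33.91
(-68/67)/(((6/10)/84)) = -9520/67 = -142.09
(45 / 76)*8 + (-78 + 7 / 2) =-2651 / 38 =-69.76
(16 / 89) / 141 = 16 / 12549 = 0.00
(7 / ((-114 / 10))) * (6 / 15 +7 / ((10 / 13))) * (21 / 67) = -245 / 134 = -1.83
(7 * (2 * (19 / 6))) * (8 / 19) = 18.67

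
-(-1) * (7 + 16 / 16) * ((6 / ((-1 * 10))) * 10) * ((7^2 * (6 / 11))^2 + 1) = -4154736 / 121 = -34336.66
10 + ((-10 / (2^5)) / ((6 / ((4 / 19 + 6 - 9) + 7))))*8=8.25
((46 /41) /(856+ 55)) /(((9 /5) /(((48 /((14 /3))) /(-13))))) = -1840 /3398941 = -0.00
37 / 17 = 2.18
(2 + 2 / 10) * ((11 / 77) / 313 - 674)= -16244063 / 10955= -1482.80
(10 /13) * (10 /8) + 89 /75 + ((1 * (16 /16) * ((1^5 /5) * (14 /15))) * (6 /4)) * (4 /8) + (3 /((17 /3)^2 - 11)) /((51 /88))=797833 /314925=2.53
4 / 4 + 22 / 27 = 49 / 27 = 1.81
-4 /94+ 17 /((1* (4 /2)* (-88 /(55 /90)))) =-1375 /13536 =-0.10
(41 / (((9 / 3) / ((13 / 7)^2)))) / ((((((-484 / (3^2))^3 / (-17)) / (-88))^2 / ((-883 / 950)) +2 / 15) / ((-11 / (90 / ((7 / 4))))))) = 382836278008899 / 441553653378937232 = 0.00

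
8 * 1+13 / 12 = 109 / 12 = 9.08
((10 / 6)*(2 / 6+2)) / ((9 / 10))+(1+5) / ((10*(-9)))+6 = 4153 / 405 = 10.25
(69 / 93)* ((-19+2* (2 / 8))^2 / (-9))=-31487 / 1116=-28.21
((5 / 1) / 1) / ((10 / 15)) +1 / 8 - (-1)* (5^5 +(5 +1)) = 25109 / 8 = 3138.62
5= 5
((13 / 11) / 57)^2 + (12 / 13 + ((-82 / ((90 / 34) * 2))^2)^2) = 134021355292504918 / 2328552208125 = 57555.66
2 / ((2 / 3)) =3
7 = 7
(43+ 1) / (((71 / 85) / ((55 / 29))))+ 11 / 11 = 207759 / 2059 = 100.90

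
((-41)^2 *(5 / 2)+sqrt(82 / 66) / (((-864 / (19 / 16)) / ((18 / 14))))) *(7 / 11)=58835 / 22 - 19 *sqrt(1353) / 557568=2674.32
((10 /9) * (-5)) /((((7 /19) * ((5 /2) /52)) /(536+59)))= -1679600 /9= -186622.22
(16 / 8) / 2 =1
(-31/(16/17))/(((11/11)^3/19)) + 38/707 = -7078583/11312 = -625.76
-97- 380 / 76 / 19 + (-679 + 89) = -13058 / 19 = -687.26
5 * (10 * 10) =500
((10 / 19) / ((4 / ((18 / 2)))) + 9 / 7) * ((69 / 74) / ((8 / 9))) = 407997 / 157472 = 2.59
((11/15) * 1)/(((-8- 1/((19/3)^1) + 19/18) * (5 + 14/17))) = -0.02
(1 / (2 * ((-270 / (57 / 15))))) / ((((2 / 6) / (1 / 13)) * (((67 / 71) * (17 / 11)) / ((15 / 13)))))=-14839 / 11549460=-0.00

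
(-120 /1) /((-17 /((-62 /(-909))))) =2480 /5151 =0.48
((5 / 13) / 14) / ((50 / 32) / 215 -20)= -344 / 250341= -0.00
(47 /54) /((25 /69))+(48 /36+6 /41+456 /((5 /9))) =15215381 /18450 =824.68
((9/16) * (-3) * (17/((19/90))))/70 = -4131/2128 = -1.94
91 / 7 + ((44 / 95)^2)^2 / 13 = 13768903721 / 1058858125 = 13.00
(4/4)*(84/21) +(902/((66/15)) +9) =218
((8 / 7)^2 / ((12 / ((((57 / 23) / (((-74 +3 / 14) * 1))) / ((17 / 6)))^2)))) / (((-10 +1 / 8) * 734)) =-9980928 / 4729849405427137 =-0.00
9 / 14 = 0.64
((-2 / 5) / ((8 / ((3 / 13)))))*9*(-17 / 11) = 459 / 2860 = 0.16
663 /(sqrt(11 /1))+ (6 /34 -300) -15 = -5352 /17+ 663 * sqrt(11) /11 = -114.92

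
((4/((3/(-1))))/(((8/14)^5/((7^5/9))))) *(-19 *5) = 26835148655/6912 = 3882399.98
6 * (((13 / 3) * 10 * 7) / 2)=910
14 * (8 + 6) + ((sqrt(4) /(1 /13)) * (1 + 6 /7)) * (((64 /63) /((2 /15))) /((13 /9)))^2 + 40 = 541748 /343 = 1579.44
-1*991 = -991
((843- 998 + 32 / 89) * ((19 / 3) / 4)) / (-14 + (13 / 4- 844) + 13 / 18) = 784491 / 2736305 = 0.29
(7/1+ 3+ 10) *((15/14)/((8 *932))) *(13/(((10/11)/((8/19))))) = 2145/123956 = 0.02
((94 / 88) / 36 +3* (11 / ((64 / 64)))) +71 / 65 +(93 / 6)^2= 274.37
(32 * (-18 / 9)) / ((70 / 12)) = -384 / 35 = -10.97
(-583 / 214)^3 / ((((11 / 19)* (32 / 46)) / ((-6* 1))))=23616507387 / 78402752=301.22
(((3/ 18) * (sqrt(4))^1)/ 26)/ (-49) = -1/ 3822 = -0.00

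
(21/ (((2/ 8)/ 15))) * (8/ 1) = 10080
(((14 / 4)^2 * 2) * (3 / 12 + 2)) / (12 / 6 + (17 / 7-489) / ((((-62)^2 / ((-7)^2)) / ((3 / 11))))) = 178.72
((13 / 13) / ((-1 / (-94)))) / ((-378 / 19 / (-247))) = 220571 / 189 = 1167.04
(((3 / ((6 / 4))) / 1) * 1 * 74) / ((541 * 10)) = 74 / 2705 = 0.03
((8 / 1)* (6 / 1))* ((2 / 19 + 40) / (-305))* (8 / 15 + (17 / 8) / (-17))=-74676 / 28975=-2.58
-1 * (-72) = 72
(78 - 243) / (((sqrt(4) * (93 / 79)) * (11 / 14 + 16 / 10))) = -152075 / 5177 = -29.38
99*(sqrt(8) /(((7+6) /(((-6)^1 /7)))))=-1188*sqrt(2) /91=-18.46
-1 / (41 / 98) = -98 / 41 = -2.39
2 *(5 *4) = 40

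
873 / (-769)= -873 / 769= -1.14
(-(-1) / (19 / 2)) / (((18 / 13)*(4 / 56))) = 182 / 171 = 1.06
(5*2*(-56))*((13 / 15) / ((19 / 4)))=-5824 / 57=-102.18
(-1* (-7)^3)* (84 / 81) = 355.70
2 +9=11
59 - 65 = -6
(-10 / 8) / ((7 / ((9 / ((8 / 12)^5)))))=-10935 / 896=-12.20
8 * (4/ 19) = 32/ 19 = 1.68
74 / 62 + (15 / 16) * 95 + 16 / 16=91.26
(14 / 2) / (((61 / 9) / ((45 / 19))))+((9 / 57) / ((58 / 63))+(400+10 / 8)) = 403.87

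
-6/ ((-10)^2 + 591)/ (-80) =0.00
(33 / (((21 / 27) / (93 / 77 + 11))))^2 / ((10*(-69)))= -388.81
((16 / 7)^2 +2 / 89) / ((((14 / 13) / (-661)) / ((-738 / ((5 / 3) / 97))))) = 21113398666854 / 152635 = 138326063.27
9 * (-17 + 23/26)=-3771/26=-145.04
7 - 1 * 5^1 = 2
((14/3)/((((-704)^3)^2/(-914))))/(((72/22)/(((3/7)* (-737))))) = 30619/9055096730025984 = 0.00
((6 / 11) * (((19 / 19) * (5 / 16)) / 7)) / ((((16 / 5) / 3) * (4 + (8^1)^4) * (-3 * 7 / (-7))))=3 / 1616384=0.00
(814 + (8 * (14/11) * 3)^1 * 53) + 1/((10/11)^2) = 2677531/1100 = 2434.12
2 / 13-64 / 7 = -8.99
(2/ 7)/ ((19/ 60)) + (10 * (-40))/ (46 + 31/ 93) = -142920/ 18487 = -7.73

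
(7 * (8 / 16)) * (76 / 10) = 133 / 5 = 26.60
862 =862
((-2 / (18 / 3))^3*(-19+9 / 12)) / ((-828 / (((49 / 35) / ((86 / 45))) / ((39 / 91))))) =-3577 / 2563488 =-0.00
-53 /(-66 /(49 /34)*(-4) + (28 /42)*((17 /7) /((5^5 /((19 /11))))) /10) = -1339078125 /4628252261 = -0.29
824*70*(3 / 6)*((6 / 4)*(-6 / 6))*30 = -1297800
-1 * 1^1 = -1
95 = 95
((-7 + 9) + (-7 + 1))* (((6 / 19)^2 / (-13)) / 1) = 144 / 4693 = 0.03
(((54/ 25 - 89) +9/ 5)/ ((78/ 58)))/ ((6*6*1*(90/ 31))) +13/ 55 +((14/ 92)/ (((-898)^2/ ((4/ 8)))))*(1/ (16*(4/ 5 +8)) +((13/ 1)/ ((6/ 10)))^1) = -7603228177892591/ 20623995190656000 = -0.37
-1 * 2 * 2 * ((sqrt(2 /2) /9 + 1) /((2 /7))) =-140 /9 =-15.56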